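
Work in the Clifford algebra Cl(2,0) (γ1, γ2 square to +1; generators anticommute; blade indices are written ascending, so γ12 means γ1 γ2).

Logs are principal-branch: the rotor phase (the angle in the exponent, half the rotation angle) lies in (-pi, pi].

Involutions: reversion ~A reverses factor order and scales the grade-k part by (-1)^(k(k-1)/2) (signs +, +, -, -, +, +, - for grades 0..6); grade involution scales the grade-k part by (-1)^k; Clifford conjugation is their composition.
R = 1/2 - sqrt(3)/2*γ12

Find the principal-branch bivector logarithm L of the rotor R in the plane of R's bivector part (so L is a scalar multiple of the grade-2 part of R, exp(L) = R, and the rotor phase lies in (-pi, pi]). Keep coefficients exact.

The scalar part of R is 1/2, and that scalar determines the rotor phase on the principal branch; recovering the unit plane as bivector-part over sine of the phase gives L = phase * plane.
Concretely: cos(phase) = 1/2 gives phase = ±pi/3, and since phase/sin(phase) is even the sign is immaterial: L = (phase/sin(phase)) * <R>_2 = (2*sqrt(3)*pi/9) * <R>_2.
Answer: -pi/3*γ12


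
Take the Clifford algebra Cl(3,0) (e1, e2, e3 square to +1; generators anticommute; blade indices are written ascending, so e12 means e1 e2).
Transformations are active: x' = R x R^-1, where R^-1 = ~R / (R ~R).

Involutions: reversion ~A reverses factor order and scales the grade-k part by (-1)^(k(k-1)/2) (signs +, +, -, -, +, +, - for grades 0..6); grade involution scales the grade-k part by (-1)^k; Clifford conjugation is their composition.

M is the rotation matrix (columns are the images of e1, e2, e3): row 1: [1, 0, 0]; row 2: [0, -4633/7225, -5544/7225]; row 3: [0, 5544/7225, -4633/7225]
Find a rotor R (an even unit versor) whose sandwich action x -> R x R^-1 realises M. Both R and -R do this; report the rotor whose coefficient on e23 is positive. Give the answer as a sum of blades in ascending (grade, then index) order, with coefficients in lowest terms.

Method: write R = a + b12*e12 + b13*e13 + b23*e23 with a^2 + b12^2 + b13^2 + b23^2 = 1 (so R^-1 = ~R). Expanding the columns R e_j ~R gives tr M = 4a^2 - 1 and, from the antisymmetric part, M21 - M12 = -4a*b12, M13 - M31 = 4a*b13, M32 - M23 = -4a*b23.
Here tr M = -2041/7225, so a^2 = (1 + tr M)/4 = 1296/7225 and a = ±36/85. Taking a = 36/85: M21 - M12 = 0, M13 - M31 = 0, M32 - M23 = 11088/7225, giving b12 = 0, b13 = 0, b23 = -77/85, i.e. R = 36/85 - 77/85*e23.
Its e23 coefficient is negative, so report the other preimage -R.
Answer: -36/85 + 77/85*e23. Recall the cover is two-to-one: with M of trace -2041/7225, both preimages act alike, and the stated e23 sign chooses the sheet.


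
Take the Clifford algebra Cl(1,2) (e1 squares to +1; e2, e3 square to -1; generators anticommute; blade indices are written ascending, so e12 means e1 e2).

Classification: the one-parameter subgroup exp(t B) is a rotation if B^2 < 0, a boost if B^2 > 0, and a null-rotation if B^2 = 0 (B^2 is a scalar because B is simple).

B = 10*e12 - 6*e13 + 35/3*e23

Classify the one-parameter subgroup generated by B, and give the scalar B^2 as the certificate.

B^2 term by term: the squares give (10)^2*(e12)^2 + (-6)^2*(e13)^2 + (35/3)^2*(e23)^2 = 100*(+1) + 36*(+1) + 1225/9*(-1) = -1/9 (each basis 2-blade squares to minus the product of its generators' squares); cross terms between blades sharing an index anticommute and cancel. So B^2 = -1/9.
Answer: rotation, certificate B^2 = -1/9. No conjugation can change B^2 = -1/9; the sign gives the class.


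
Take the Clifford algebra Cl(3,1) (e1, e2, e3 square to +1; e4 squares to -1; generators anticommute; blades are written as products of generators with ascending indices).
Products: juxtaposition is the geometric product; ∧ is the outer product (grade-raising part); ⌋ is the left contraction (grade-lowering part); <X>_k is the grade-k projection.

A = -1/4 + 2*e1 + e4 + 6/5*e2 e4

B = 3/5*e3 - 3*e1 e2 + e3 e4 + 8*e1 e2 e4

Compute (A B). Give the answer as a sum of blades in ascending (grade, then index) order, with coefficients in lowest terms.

step 1: 48/5*e1 - 6*e2 + 17/20*e3 - 29/4*e1 e2 + 6/5*e1 e3 + 18/5*e1 e4 + 6/5*e2 e3 + 16*e2 e4 - 17/20*e3 e4 - 5*e1 e2 e4 + 2*e1 e3 e4 - 18/25*e2 e3 e4
Answer: 48/5*e1 - 6*e2 + 17/20*e3 - 29/4*e1 e2 + 6/5*e1 e3 + 18/5*e1 e4 + 6/5*e2 e3 + 16*e2 e4 - 17/20*e3 e4 - 5*e1 e2 e4 + 2*e1 e3 e4 - 18/25*e2 e3 e4


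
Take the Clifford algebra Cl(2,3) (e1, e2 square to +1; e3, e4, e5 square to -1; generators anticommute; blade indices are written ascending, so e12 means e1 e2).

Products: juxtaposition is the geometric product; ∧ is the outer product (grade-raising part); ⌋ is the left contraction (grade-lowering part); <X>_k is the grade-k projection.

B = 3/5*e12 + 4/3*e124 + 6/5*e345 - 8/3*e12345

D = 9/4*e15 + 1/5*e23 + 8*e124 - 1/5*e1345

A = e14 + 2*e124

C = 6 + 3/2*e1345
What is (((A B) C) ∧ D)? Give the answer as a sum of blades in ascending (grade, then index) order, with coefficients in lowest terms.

step 1: 8/3 - 4/3*e2 - 6/5*e4 + 3/5*e24 + 16/3*e35 + 6/5*e135 - 8/3*e235 + 12/5*e1235
step 2: 16 - 8*e2 - 27/5*e4 + 8*e14 + 32*e35 + 4*e124 + 9*e135 - 16*e235 + 153/10*e1235 + 4*e1345 + 2*e12345
step 3: 36*e15 + 16/5*e23 + 128*e124 + 18*e125 + 243/20*e145 - 27/25*e234 + 8/5*e1234 - 16/5*e1345 - 1288/5*e12345
Answer: 36*e15 + 16/5*e23 + 128*e124 + 18*e125 + 243/20*e145 - 27/25*e234 + 8/5*e1234 - 16/5*e1345 - 1288/5*e12345


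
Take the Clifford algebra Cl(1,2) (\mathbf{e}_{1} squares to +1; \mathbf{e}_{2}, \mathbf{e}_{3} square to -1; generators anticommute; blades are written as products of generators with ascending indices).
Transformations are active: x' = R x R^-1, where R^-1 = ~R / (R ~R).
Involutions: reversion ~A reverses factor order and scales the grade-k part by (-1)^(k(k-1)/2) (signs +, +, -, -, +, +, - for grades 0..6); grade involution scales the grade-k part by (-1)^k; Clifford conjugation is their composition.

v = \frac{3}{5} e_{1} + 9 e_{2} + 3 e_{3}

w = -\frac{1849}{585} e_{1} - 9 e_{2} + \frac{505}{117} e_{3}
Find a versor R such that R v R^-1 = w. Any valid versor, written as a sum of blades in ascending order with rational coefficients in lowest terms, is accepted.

R = v + w = -\frac{1498}{585} e_{1} + \frac{856}{117} e_{3} works: the equal norms (-\frac{2241}{25}) guarantee its sandwich swaps v into w.
Answer: -\frac{1498}{585} e_{1} + \frac{856}{117} e_{3}


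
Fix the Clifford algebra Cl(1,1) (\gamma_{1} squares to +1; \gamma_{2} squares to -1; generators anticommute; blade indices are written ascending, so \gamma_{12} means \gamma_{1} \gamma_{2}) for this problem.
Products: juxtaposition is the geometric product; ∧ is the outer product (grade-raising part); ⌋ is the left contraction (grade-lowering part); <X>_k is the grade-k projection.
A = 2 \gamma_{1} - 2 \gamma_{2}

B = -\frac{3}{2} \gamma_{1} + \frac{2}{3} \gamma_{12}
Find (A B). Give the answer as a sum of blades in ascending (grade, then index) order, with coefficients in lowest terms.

step 1: -3 - \frac{4}{3} \gamma_{1} + \frac{4}{3} \gamma_{2} - 3 \gamma_{12}
Answer: -3 - \frac{4}{3} \gamma_{1} + \frac{4}{3} \gamma_{2} - 3 \gamma_{12}


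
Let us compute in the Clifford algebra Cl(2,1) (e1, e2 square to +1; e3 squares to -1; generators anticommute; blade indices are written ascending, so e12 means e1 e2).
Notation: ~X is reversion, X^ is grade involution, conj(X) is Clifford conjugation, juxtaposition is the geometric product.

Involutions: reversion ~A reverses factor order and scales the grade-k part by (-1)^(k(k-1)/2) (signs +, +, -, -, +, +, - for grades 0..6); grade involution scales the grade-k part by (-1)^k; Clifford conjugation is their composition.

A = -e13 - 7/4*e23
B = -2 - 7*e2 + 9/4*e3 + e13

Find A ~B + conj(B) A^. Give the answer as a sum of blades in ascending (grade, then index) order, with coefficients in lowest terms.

first term: 1 + 9/4*e1 + 63/16*e2 - 49/4*e3 - 7/4*e12 + 2*e13 + 7/2*e23 - 7*e123
second term: 1 + 9/4*e1 + 63/16*e2 - 49/4*e3 + 7/4*e12 + 2*e13 + 7/2*e23 + 7*e123
Answer: 2 + 9/2*e1 + 63/8*e2 - 49/2*e3 + 4*e13 + 7*e23


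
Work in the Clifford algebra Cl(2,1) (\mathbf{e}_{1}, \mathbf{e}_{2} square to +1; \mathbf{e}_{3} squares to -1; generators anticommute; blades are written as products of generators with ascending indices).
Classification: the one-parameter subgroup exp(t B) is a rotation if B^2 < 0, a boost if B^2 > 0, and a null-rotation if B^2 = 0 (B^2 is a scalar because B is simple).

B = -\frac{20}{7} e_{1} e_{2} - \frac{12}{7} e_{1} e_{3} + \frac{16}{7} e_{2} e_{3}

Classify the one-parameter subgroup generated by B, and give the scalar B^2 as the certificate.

B^2 term by term: the squares give (-\frac{20}{7})^2*(e_{1} e_{2})^2 + (-\frac{12}{7})^2*(e_{1} e_{3})^2 + (\frac{16}{7})^2*(e_{2} e_{3})^2 = \frac{400}{49}*(-1) + \frac{144}{49}*(+1) + \frac{256}{49}*(+1) = 0 (each basis 2-blade squares to minus the product of its generators' squares); cross terms between blades sharing an index anticommute and cancel. So B^2 = 0.
Answer: null-rotation, certificate B^2 = 0. Key observation: B^2 = 0 is a conjugation invariant, so its sign decides the class regardless of the surface form of B.


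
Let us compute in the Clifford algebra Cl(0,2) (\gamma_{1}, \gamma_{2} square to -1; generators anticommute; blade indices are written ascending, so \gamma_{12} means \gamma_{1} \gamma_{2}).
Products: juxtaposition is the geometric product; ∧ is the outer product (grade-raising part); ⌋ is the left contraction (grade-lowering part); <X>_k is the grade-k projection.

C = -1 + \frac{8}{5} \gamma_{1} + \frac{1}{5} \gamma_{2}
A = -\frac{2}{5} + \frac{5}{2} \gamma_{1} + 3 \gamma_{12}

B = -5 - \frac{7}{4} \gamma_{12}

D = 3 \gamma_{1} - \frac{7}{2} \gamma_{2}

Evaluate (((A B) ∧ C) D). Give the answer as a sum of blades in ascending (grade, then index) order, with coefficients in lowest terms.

step 1: \frac{29}{4} - \frac{25}{2} \gamma_{1} + \frac{35}{8} \gamma_{2} - \frac{143}{10} \gamma_{12}
step 2: -\frac{29}{4} + \frac{241}{10} \gamma_{1} - \frac{117}{40} \gamma_{2} + \frac{24}{5} \gamma_{12}
step 3: -\frac{6603}{80} - \frac{99}{20} \gamma_{1} + \frac{1591}{40} \gamma_{2} - \frac{3023}{40} \gamma_{12}
Answer: -\frac{6603}{80} - \frac{99}{20} \gamma_{1} + \frac{1591}{40} \gamma_{2} - \frac{3023}{40} \gamma_{12}


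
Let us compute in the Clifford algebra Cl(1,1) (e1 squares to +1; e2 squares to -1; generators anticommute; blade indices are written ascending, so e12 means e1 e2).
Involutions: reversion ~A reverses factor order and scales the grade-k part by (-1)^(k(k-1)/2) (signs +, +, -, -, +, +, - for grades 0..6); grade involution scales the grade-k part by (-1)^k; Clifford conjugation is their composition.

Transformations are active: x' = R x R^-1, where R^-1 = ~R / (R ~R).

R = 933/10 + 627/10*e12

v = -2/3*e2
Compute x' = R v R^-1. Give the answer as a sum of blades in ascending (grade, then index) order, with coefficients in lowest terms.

~R = 933/10 - 627/10*e12, and R ~R = 23868/5, so R^-1 = ~R / (23868/5).
R v = 209/5*e1 - 311/5*e2
Answer: 64999/39780*e1 - 70201/39780*e2


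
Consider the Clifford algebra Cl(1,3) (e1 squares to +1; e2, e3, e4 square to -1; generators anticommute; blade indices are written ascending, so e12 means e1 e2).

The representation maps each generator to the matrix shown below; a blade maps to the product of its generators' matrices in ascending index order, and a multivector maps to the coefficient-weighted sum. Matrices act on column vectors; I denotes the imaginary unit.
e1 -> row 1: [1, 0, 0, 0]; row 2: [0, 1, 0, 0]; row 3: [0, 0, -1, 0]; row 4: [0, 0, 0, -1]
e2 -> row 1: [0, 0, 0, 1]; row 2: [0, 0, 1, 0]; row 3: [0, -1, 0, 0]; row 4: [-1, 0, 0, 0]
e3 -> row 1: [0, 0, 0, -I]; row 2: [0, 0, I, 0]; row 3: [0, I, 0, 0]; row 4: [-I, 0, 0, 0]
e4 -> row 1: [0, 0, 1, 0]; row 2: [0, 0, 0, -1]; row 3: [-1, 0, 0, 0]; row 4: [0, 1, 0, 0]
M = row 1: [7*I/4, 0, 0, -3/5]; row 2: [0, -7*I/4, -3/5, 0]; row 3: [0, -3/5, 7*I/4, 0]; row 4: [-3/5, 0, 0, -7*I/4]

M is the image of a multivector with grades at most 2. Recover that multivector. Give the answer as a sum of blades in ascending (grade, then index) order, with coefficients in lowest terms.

Method: the blade images are trace-orthogonal — tr(rho(e_A) rho(e_B)^-1) = 4 if A = B and 0 otherwise — and rho(e_A)^-1 = (e_A)^2 * rho(e_A) with (e_A)^2 = +1 or -1, so the coefficient of e_A in the preimage is (e_A)^2 * tr(M rho(e_A))/4.
Nonzero projections over blades of grade <= 2: e12: (e12)^2 = +1, tr(M rho(e12)) = -12/5, coefficient -3/5; e23: (e23)^2 = -1, tr(M rho(e23)) = 7, coefficient -7/4. Every other blade of grade <= 2 projects to 0.
Answer: -3/5*e12 - 7/4*e23


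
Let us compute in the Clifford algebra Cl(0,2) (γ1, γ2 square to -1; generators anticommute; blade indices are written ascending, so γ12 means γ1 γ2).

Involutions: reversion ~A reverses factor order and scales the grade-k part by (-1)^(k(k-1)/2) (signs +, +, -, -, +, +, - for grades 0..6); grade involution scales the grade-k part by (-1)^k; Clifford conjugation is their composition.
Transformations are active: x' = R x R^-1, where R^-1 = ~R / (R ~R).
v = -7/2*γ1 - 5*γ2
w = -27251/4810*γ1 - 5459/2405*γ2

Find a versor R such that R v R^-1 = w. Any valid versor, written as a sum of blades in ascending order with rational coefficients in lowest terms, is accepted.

Sketch: the shared square -149/4 makes R = v + w = -22043/2405*γ1 - 17484/2405*γ2 the natural versor; its sandwich fixes that direction, negates (v - w)/2, and sends v to w.
Answer: -22043/2405*γ1 - 17484/2405*γ2


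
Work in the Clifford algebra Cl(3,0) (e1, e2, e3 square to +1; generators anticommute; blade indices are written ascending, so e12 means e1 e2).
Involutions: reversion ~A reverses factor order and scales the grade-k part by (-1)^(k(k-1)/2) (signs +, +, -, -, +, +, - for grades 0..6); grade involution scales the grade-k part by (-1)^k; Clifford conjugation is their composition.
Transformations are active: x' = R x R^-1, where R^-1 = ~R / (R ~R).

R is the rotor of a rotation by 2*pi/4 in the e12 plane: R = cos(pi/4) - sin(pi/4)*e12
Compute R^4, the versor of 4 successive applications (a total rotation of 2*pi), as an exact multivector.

The rotor phase is half the rotation angle and phases add under composition, so 4 steps in the e12 plane accumulate phase 4*(pi/4) = pi: R^4 = cos(pi) - sin(pi)*e12.
cos(pi) = -1 and sin(pi) = 0, so R^4 = -1. The total rotation 2*pi is 1 full turn, so every vector returns to itself, yet the rotor is -1, on the OTHER sheet of the double cover (an odd number of 2*pi turns).
Answer: -1


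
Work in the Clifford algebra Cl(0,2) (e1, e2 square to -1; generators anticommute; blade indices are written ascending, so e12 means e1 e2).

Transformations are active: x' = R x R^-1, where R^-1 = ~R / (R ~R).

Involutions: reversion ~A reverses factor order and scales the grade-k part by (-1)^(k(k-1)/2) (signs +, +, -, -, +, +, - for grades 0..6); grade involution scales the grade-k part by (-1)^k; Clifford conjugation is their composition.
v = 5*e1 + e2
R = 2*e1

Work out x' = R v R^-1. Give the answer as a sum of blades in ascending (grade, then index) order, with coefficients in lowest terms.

~R = 2*e1, and R ~R = -4, so R^-1 = ~R / (-4).
R v = -10 + 2*e12
Answer: 5*e1 - e2


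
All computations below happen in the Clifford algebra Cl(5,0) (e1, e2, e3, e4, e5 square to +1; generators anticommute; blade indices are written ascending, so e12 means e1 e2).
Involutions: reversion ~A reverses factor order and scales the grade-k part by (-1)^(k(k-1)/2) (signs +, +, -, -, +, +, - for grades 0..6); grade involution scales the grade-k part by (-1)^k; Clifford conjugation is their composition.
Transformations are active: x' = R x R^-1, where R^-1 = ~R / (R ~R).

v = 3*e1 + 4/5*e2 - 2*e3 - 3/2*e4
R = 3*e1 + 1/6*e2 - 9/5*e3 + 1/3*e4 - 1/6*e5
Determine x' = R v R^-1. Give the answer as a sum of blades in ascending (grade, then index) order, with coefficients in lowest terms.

~R = 3*e1 + 1/6*e2 - 9/5*e3 + 1/3*e4 - 1/6*e5, and R ~R = 1861/150, so R^-1 = ~R / (1861/150).
R v = 367/30 + 19/10*e12 - 3/5*e13 - 11/2*e14 + 1/2*e15 + 83/75*e23 - 31/60*e24 + 2/15*e25 + 101/30*e34 - 1/3*e35 - 1/4*e45
Answer: 5427/1861*e1 - 13157/27915*e2 - 2884/1861*e3 + 24089/11166*e4 - 1835/5583*e5


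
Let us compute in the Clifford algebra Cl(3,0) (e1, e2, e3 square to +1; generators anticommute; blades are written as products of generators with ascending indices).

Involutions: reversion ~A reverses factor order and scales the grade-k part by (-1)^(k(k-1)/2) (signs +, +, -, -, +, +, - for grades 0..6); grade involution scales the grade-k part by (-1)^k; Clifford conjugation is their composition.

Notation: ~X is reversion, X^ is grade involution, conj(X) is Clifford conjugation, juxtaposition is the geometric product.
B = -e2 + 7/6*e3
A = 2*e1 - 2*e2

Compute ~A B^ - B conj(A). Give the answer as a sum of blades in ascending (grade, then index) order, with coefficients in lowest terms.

first term: -2 + 2*e1 e2 - 7/3*e1 e3 + 7/3*e2 e3
second term: -2 - 2*e1 e2 + 7/3*e1 e3 - 7/3*e2 e3
Answer: 4*e1 e2 - 14/3*e1 e3 + 14/3*e2 e3


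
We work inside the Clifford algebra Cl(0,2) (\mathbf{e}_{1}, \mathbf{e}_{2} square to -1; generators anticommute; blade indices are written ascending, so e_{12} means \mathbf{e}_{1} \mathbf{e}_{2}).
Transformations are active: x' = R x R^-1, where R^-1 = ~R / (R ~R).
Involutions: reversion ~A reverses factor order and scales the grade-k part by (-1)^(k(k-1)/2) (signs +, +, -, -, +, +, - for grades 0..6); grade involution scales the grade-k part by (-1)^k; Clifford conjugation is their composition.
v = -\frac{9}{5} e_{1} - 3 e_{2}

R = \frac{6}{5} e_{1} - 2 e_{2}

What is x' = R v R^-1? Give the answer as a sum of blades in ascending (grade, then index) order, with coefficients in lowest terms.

~R = \frac{6}{5} e_{1} - 2 e_{2}, and R ~R = -\frac{136}{25}, so R^-1 = ~R / (-\frac{136}{25}).
R v = -\frac{96}{25} - \frac{36}{5} e_{12}
Answer: \frac{297}{85} e_{1} + \frac{3}{17} e_{2}


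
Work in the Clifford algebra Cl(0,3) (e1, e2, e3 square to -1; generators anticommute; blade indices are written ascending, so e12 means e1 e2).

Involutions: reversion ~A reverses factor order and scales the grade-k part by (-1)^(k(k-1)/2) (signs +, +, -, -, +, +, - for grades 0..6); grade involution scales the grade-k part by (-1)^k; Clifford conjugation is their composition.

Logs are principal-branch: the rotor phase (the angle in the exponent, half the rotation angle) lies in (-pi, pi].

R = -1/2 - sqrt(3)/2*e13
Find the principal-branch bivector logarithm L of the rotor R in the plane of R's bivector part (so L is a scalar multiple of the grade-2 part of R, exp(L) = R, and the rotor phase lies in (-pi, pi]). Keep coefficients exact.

The scalar part of R is -1/2, and that scalar determines the rotor phase on the principal branch; recovering the unit plane as bivector-part over sine of the phase gives L = phase * plane.
Concretely: cos(phase) = -1/2 gives phase = ±2*pi/3, and since phase/sin(phase) is even the sign is immaterial: L = (phase/sin(phase)) * <R>_2 = (4*sqrt(3)*pi/9) * <R>_2.
Answer: -2*pi/3*e13


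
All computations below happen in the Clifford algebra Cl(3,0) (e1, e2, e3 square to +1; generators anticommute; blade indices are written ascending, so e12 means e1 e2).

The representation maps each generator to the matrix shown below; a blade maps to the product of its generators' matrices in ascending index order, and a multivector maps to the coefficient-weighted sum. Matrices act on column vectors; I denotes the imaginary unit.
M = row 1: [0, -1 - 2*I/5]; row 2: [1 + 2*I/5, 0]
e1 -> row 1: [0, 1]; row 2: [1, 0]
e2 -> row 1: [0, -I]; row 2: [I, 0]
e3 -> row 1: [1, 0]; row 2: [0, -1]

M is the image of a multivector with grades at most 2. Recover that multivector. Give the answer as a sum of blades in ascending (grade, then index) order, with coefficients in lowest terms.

Method: 1, rho(e1), rho(e2), rho(e3) form a trace-orthogonal basis of the 2x2 complex matrices (tr(X Y) = 2 if X = Y, else 0), so M = m0*1 + m1*rho(e1) + m2*rho(e2) + m3*rho(e3) with m0 = tr(M)/2 = 0, m1 = tr(M rho(e1))/2 = 0, m2 = tr(M rho(e2))/2 = 2/5 - I, m3 = tr(M rho(e3))/2 = 0.
Multiplying table entries, the bivector images are rho(e12) = I*rho(e3), rho(e13) = -I*rho(e2), rho(e23) = I*rho(e1); with real blade coefficients the real parts of m0..m3 are the coefficients of 1, e1, e2, e3 and the imaginary parts give the bivectors (e23: Im m1, e13: -Im m2, e12: Im m3).
Answer: 2/5*e2 + e13


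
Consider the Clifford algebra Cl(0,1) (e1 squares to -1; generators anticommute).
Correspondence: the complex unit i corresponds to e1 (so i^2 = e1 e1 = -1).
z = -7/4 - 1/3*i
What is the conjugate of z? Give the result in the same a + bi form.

In blades: z = -7/4 - 1/3*e1.
Conjugation here is Clifford conjugation: the scalar is fixed and the grade-1 and grade-2 blades all flip sign, giving -7/4 + 1/3*e1; translating back:
Answer: -7/4 + 1/3*i


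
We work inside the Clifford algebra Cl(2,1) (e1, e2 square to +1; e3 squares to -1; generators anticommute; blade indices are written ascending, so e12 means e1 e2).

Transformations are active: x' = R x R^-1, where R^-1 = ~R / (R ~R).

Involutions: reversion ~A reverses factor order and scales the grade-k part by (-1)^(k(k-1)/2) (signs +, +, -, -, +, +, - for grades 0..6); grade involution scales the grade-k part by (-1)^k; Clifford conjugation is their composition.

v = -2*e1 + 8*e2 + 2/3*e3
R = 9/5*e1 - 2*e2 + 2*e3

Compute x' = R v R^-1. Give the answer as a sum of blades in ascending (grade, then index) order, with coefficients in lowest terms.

~R = 9/5*e1 - 2*e2 + 2*e3, and R ~R = 81/25, so R^-1 = ~R / (81/25).
R v = -314/15 + 52/5*e12 + 26/5*e13 - 52/3*e23
Answer: -574/27*e1 + 4336/243*e2 - 6442/243*e3


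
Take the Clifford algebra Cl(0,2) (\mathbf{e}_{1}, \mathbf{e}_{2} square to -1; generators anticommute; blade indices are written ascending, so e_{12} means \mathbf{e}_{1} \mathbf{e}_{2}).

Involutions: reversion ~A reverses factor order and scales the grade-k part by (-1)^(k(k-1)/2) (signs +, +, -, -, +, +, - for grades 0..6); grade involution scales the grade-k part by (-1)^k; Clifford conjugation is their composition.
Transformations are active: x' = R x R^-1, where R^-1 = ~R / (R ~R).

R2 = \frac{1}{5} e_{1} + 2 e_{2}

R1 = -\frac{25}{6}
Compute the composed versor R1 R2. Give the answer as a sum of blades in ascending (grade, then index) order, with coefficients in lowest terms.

Distribute over the terms of R1 (each basis-blade product reordered to ascending indices, repeated generators contracted through their squares):
(-\frac{25}{6}) R2 = -\frac{5}{6} e_{1} - \frac{25}{3} e_{2}
Answer: -\frac{5}{6} e_{1} - \frac{25}{3} e_{2}


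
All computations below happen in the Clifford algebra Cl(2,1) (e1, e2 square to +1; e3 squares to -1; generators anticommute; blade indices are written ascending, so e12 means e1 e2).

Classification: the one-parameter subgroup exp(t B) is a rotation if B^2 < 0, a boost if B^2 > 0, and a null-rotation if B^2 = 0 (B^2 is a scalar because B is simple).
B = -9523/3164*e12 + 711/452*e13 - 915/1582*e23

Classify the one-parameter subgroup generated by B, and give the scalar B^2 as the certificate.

B^2 term by term: the squares give (-9523/3164)^2*(e12)^2 + (711/452)^2*(e13)^2 + (-915/1582)^2*(e23)^2 = 90687529/10010896*(-1) + 505521/204304*(+1) + 837225/2502724*(+1) = -25/4 (each basis 2-blade squares to minus the product of its generators' squares); cross terms between blades sharing an index anticommute and cancel. So B^2 = -25/4.
Answer: rotation, certificate B^2 = -25/4. The class reads off the invariant scalar -25/4 directly.


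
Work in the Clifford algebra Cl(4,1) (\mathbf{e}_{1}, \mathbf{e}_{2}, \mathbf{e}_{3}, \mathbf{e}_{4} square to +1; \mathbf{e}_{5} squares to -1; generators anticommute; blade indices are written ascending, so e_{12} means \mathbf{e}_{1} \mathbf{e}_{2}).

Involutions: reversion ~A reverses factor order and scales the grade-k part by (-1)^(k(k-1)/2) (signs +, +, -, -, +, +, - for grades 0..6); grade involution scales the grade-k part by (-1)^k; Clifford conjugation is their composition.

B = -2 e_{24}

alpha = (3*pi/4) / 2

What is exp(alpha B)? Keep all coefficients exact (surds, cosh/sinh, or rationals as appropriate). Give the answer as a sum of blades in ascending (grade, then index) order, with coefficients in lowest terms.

B^2 = (-2)^2*(e_{24})^2 = 4*(-1) = -4 (a basis 2-blade squares to minus the product of its generators' squares).
B^2 = -4 — a negative square means the series sums to a rotation: l = 2, alpha*l = \frac{3 \pi}{4}, so exp(alpha B) = cos(\frac{3 \pi}{4}) + (sin(\frac{3 \pi}{4})/2)*B = - \frac{\sqrt{2}}{2} + (\frac{\sqrt{2}}{4})*B.
Answer: - \frac{\sqrt{2}}{2} - \frac{\sqrt{2}}{2} e_{24}


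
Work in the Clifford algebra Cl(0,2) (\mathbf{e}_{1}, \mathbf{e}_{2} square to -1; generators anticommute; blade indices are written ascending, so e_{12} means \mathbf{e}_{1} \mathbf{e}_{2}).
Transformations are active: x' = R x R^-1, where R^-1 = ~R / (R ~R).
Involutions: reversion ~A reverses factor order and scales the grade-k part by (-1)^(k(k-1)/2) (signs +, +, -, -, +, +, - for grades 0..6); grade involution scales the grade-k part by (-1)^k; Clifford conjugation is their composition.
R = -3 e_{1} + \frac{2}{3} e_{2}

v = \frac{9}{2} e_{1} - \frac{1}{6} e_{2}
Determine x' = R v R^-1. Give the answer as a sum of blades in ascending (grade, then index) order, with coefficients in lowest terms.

~R = -3 e_{1} + \frac{2}{3} e_{2}, and R ~R = -\frac{85}{9}, so R^-1 = ~R / (-\frac{85}{9}).
R v = \frac{245}{18} - \frac{5}{2} e_{12}
Answer: \frac{141}{34} e_{1} - \frac{179}{102} e_{2}


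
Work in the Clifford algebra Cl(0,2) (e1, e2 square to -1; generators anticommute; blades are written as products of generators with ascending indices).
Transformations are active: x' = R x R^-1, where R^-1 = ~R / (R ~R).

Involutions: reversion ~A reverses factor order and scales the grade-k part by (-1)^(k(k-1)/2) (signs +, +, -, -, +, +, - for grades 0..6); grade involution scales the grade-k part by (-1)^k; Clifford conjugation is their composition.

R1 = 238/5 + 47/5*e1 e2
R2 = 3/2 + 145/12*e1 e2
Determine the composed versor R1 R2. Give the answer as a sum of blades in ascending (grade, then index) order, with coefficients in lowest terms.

Distribute over the terms of R1 (each basis-blade product reordered to ascending indices, repeated generators contracted through their squares):
(238/5) R2 = 357/5 + 3451/6*e1 e2
(47/5*e1 e2) R2 = -1363/12 + 141/10*e1 e2
Summing the partial products and collecting blades:
Answer: -2531/60 + 8839/15*e1 e2


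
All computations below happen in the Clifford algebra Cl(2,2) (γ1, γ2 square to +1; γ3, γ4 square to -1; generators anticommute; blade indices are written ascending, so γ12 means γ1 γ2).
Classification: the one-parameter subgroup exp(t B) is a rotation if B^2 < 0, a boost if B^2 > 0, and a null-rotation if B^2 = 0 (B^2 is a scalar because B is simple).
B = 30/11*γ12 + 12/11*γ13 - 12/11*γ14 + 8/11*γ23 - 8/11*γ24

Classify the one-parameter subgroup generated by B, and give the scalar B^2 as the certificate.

B^2 term by term: the squares give (30/11)^2*(γ12)^2 + (12/11)^2*(γ13)^2 + (-12/11)^2*(γ14)^2 + (8/11)^2*(γ23)^2 + (-8/11)^2*(γ24)^2 = 900/121*(-1) + 144/121*(+1) + 144/121*(+1) + 64/121*(+1) + 64/121*(+1) = -4 (each basis 2-blade squares to minus the product of its generators' squares); cross terms between blades sharing an index anticommute and cancel; the commuting (index-disjoint) pairs give grade-4 terms 2*c*c'*(blade product), which cancel blade by blade — γ1234: 192/121 - 192/121 = 0 — confirming B is simple. So B^2 = -4.
Answer: rotation, certificate B^2 = -4. Key observation: B^2 = -4 is a conjugation invariant, so its sign decides the class regardless of the surface form of B.


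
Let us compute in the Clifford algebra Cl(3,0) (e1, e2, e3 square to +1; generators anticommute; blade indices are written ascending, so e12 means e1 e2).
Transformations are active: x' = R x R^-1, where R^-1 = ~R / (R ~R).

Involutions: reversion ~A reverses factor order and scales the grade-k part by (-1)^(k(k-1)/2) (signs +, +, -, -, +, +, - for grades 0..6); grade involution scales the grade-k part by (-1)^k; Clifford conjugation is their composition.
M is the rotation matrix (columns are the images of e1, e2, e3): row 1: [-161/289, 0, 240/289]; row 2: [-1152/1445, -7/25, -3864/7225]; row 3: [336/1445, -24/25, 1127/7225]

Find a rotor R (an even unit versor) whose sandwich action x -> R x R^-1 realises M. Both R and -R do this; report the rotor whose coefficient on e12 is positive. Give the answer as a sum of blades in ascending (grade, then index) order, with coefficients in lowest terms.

Method: write R = a + b12*e12 + b13*e13 + b23*e23 with a^2 + b12^2 + b13^2 + b23^2 = 1 (so R^-1 = ~R). Expanding the columns R e_j ~R gives tr M = 4a^2 - 1 and, from the antisymmetric part, M21 - M12 = -4a*b12, M13 - M31 = 4a*b13, M32 - M23 = -4a*b23.
Here tr M = -4921/7225, so a^2 = (1 + tr M)/4 = 576/7225 and a = ±24/85. Taking a = 24/85: M21 - M12 = -1152/1445, M13 - M31 = 864/1445, M32 - M23 = -3072/7225, giving b12 = 12/17, b13 = 9/17, b23 = 32/85, i.e. R = 24/85 + 12/17*e12 + 9/17*e13 + 32/85*e23.
Its e12 coefficient is already positive.
Answer: 24/85 + 12/17*e12 + 9/17*e13 + 32/85*e23. Key observation: the double cover Spin(3) -> SO(3) sends R and -R to the same matrix (trace -4921/7225 here), so the stated sign of the e12 coefficient is what selects one sheet.


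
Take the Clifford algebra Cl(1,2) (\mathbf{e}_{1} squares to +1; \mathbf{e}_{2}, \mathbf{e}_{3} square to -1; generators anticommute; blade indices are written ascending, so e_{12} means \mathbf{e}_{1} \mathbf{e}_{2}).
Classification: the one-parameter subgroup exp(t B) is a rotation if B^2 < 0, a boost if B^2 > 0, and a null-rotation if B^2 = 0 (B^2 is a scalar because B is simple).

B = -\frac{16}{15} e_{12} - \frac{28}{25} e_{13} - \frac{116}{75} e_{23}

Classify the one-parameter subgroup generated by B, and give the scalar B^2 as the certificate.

B^2 term by term: the squares give (-\frac{16}{15})^2*(e_{12})^2 + (-\frac{28}{25})^2*(e_{13})^2 + (-\frac{116}{75})^2*(e_{23})^2 = \frac{256}{225}*(+1) + \frac{784}{625}*(+1) + \frac{13456}{5625}*(-1) = 0 (each basis 2-blade squares to minus the product of its generators' squares); cross terms between blades sharing an index anticommute and cancel. So B^2 = 0.
Answer: null-rotation, certificate B^2 = 0. The scalar 0 is the complete invariant here: its sign names the subgroup type.


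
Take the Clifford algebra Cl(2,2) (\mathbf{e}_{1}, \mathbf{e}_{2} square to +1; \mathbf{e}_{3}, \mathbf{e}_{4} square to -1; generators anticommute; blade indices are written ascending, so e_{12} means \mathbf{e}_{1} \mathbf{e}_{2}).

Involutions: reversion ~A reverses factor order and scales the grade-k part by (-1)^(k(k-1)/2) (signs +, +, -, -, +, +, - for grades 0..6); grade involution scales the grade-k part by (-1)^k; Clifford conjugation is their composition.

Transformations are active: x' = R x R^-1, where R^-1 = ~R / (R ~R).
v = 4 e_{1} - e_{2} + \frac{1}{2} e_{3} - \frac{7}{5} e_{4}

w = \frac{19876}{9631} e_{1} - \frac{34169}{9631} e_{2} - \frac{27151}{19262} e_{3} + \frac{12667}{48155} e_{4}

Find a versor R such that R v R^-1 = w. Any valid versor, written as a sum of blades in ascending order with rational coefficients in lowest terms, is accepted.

Construction: equal norms (both \frac{1479}{100}) license R = v + w = \frac{58400}{9631} e_{1} - \frac{43800}{9631} e_{2} - \frac{8760}{9631} e_{3} - \frac{10950}{9631} e_{4} — nothing changes along that direction, while (v - w)/2 changes sign, so v maps onto w.
Answer: \frac{58400}{9631} e_{1} - \frac{43800}{9631} e_{2} - \frac{8760}{9631} e_{3} - \frac{10950}{9631} e_{4}


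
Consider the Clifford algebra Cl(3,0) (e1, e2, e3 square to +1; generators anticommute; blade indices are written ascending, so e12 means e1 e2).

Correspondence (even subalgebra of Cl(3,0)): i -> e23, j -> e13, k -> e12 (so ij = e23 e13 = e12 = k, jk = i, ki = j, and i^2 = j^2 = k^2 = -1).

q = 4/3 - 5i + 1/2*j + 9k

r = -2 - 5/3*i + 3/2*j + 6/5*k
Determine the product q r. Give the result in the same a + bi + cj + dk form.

In blades: q = 4/3 + 9*e12 + 1/2*e13 - 5*e23, r = -2 + 6/5*e12 + 3/2*e13 - 5/3*e23.
Distribute q over r term by term (generator squares from the signature, products reordered to ascending indices): (4/3)*r = -8/3 + 8/5*e12 + 2*e13 - 20/9*e23; (9*e12)*r = -54/5 - 18*e12 - 15*e13 - 27/2*e23; (1/2*e13)*r = -3/4 + 5/6*e12 - e13 + 3/5*e23; (-5*e23)*r = -25/3 - 15/2*e12 + 6*e13 + 10*e23.
Sum: -451/20 - 346/15*e12 - 8*e13 - 461/90*e23; translating back through the correspondence:
Answer: -451/20 - 461/90*i - 8j - 346/15*k


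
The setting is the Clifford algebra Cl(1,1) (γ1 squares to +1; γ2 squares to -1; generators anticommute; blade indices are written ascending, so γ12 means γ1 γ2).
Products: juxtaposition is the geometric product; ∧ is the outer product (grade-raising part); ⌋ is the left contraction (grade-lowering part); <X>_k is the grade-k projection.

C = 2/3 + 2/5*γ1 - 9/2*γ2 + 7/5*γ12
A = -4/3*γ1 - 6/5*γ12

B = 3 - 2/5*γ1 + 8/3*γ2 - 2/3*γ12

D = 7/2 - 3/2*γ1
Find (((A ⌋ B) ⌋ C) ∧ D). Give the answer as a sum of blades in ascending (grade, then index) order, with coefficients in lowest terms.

step 1: 4/3 + 8/9*γ2
step 2: 44/9 + 16/9*γ1 - 6*γ2 + 28/15*γ12
step 3: 154/9 - 10/9*γ1 - 21*γ2 - 37/15*γ12
Answer: 154/9 - 10/9*γ1 - 21*γ2 - 37/15*γ12


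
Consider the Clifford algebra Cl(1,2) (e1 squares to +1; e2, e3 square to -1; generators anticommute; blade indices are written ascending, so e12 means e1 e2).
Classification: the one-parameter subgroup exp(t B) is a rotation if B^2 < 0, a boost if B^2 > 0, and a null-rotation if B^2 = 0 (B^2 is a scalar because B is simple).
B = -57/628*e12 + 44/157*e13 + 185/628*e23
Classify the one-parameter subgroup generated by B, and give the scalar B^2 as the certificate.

B^2 term by term: the squares give (-57/628)^2*(e12)^2 + (44/157)^2*(e13)^2 + (185/628)^2*(e23)^2 = 3249/394384*(+1) + 1936/24649*(+1) + 34225/394384*(-1) = 0 (each basis 2-blade squares to minus the product of its generators' squares); cross terms between blades sharing an index anticommute and cancel. So B^2 = 0.
Answer: null-rotation, certificate B^2 = 0. No conjugation can change B^2 = 0; the sign gives the class.


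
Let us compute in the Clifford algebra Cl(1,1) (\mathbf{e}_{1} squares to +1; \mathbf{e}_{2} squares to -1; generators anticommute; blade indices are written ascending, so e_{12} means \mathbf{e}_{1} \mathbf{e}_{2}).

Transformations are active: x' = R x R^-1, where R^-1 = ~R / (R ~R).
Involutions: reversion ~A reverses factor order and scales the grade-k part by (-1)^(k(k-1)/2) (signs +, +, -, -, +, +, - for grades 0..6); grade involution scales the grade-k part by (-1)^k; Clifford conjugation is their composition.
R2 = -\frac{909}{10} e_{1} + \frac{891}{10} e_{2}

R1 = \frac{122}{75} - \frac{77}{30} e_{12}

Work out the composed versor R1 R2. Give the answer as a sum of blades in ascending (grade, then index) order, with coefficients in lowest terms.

Distribute over the terms of R1 (each basis-blade product reordered to ascending indices, repeated generators contracted through their squares):
(\frac{122}{75}) R2 = -\frac{18483}{125} e_{1} + \frac{18117}{125} e_{2}
(-\frac{77}{30} e_{12}) R2 = \frac{22869}{100} e_{1} - \frac{23331}{100} e_{2}
Summing the partial products and collecting blades:
Answer: \frac{40413}{500} e_{1} - \frac{44187}{500} e_{2}


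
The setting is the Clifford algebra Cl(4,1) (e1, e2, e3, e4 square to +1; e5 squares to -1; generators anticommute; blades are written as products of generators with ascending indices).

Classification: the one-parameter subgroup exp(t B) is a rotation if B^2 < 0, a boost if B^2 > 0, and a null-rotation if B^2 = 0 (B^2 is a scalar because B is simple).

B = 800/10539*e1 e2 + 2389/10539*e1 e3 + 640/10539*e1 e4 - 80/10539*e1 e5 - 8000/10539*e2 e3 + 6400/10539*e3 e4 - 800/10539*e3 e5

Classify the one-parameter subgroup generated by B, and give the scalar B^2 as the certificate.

B^2 term by term: the squares give (800/10539)^2*(e1 e2)^2 + (2389/10539)^2*(e1 e3)^2 + (640/10539)^2*(e1 e4)^2 + (-80/10539)^2*(e1 e5)^2 + (-8000/10539)^2*(e2 e3)^2 + (6400/10539)^2*(e3 e4)^2 + (-800/10539)^2*(e3 e5)^2 = 640000/111070521*(-1) + 5707321/111070521*(-1) + 409600/111070521*(-1) + 6400/111070521*(+1) + 64000000/111070521*(-1) + 40960000/111070521*(-1) + 640000/111070521*(+1) = -1 (each basis 2-blade squares to minus the product of its generators' squares); cross terms between blades sharing an index anticommute and cancel; the commuting (index-disjoint) pairs give grade-4 terms 2*c*c'*(blade product), which cancel blade by blade — e1 e2 e3 e4: 10240000/111070521 - 10240000/111070521 = 0; e1 e2 e3 e5: -1280000/111070521 + 1280000/111070521 = 0; e1 e3 e4 e5: 1024000/111070521 - 1024000/111070521 = 0 — confirming B is simple. So B^2 = -1.
Answer: rotation, certificate B^2 = -1. One invariant decides it: the square -1 survives every conjugation, and its sign is exactly the classification.


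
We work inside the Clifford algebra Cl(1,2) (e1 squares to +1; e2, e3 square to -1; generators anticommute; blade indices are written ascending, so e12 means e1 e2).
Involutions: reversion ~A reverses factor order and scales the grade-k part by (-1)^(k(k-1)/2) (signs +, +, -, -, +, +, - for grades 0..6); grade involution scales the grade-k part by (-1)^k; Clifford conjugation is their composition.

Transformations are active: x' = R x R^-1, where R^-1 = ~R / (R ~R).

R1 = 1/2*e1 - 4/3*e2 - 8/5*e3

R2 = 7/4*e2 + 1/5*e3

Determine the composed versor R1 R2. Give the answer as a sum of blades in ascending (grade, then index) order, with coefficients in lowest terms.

Distribute over the terms of R2 (each basis-blade product reordered to ascending indices, repeated generators contracted through their squares):
R1 (7/4*e2) = 7/3 + 7/8*e12 + 14/5*e23
R1 (1/5*e3) = 8/25 + 1/10*e13 - 4/15*e23
Summing the partial products and collecting blades:
Answer: 199/75 + 7/8*e12 + 1/10*e13 + 38/15*e23


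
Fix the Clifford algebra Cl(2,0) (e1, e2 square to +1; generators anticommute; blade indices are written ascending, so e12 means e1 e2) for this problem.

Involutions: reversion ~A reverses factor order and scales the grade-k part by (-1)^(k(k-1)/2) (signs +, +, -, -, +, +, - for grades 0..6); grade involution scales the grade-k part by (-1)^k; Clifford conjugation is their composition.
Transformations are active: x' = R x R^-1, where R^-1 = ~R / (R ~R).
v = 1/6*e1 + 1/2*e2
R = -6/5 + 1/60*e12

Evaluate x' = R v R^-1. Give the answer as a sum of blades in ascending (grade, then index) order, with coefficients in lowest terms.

~R = -6/5 - 1/60*e12, and R ~R = 1037/720, so R^-1 = ~R / (1037/720).
R v = -23/120*e1 - 217/360*e2
Answer: 4751/31110*e1 + 5231/10370*e2


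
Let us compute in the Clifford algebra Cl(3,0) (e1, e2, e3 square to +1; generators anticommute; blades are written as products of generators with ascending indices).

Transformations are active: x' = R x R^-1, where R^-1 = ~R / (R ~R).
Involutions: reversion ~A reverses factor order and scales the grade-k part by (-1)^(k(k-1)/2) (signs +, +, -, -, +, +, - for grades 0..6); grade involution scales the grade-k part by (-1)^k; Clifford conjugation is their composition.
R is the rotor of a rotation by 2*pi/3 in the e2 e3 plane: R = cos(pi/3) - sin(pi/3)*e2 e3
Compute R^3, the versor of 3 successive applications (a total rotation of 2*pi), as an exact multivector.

Rotor phase runs at HALF the rotation angle; powers of one rotor simply add phase, so after 3 steps in e2 e3 the phase is 3*pi/3 = pi and R^3 = cos(pi) - sin(pi)*e2 e3.
cos(pi) = -1 and sin(pi) = 0, so R^3 = -1. The total rotation 2*pi is 1 full turn, so every vector returns to itself, yet the rotor is -1, on the OTHER sheet of the double cover (an odd number of 2*pi turns).
Answer: -1


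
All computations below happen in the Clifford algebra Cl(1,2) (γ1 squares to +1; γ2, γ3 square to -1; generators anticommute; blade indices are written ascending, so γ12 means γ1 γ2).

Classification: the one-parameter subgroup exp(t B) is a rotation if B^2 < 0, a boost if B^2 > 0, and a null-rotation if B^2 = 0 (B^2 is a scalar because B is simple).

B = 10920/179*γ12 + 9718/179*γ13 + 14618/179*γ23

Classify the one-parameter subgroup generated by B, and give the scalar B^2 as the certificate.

B^2 term by term: the squares give (10920/179)^2*(γ12)^2 + (9718/179)^2*(γ13)^2 + (14618/179)^2*(γ23)^2 = 119246400/32041*(+1) + 94439524/32041*(+1) + 213685924/32041*(-1) = 0 (each basis 2-blade squares to minus the product of its generators' squares); cross terms between blades sharing an index anticommute and cancel. So B^2 = 0.
Answer: null-rotation, certificate B^2 = 0. Certificate logic: 0 is a conjugation-invariant scalar, so its sign fixes rotation versus boost versus null-rotation outright.
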